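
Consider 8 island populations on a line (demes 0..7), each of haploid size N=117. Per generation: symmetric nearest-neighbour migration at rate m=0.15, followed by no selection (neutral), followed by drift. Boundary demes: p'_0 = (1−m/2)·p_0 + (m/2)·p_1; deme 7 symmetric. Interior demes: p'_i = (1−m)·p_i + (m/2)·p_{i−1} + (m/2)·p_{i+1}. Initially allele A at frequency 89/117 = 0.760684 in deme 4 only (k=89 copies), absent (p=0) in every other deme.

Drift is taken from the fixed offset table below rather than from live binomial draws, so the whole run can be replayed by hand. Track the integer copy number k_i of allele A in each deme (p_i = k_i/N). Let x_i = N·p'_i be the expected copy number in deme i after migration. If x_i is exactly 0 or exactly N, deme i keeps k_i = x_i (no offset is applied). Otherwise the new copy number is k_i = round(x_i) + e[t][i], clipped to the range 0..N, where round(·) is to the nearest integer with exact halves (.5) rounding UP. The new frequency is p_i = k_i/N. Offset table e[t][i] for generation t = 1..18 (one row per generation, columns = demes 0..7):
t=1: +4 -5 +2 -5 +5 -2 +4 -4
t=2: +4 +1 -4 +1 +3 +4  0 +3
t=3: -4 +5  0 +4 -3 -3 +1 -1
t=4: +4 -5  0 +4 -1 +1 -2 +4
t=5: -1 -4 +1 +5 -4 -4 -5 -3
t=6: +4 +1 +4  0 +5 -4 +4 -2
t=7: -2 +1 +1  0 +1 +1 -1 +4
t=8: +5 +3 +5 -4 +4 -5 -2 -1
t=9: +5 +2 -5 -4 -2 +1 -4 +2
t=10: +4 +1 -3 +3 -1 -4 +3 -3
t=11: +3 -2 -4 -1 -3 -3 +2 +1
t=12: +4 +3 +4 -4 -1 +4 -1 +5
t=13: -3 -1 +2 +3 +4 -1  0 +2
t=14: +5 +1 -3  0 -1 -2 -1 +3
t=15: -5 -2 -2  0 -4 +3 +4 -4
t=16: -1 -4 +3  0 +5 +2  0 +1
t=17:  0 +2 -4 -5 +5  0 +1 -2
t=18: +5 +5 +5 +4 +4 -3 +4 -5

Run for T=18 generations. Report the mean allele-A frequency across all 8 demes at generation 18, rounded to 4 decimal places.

0.1410

t=0: k=[0 0 0 0 89 0 0 0]
t=1: x=[0.0000 0.0000 0.0000 6.6750 75.6500 6.6750 0.0000 0.0000] k=[0 0 0 2 81 5 0 0]
t=2: x=[0.0000 0.0000 0.1500 7.7750 69.3750 10.3250 0.3750 0.0000] k=[0 0 0 9 72 14 0 0]
t=3: x=[0.0000 0.0000 0.6750 13.0500 62.9250 17.3000 1.0500 0.0000] k=[0 0 1 17 60 14 2 0]
t=4: x=[0.0000 0.0750 2.1250 19.0250 53.3250 16.5500 2.7500 0.1500] k=[0 0 2 23 52 18 1 4]
t=5: x=[0.0000 0.1500 3.4250 23.6000 47.2750 19.2750 2.5000 3.7750] k=[0 0 4 29 43 15 0 1]
t=6: x=[0.0000 0.3000 5.5750 28.1750 39.8500 15.9750 1.2000 0.9250] k=[0 1 10 28 45 12 5 0]
t=7: x=[0.0750 1.6000 10.6750 27.9250 41.2500 13.9500 5.1500 0.3750] k=[0 3 12 28 42 15 4 4]
t=8: x=[0.2250 3.4500 12.5250 27.8500 38.9250 16.2000 4.8250 4.0000] k=[5 6 18 24 43 11 3 3]
t=9: x=[5.0750 6.8250 17.5500 24.9750 39.1750 12.8000 3.6000 3.0000] k=[10 9 13 21 37 14 0 5]
t=10: x=[9.9250 9.3750 13.3000 21.6000 34.0750 14.6750 1.4250 4.6250] k=[14 10 10 25 33 11 4 2]
t=11: x=[13.7000 10.3000 11.1250 24.4750 30.7500 12.1250 4.3750 2.1500] k=[17 8 7 23 28 9 6 3]
t=12: x=[16.3250 8.6000 8.2750 22.1750 26.2000 10.2000 6.0000 3.2250] k=[20 12 12 18 25 14 5 8]
t=13: x=[19.4000 12.6000 12.4500 18.0750 23.6500 14.1500 5.9000 7.7750] k=[16 12 14 21 28 13 6 10]
t=14: x=[15.7000 12.4500 14.3750 21.0000 26.3500 13.6000 6.8250 9.7000] k=[21 13 11 21 25 12 6 13]
t=15: x=[20.4000 13.4500 11.9000 20.5500 23.7250 12.5250 6.9750 12.4750] k=[15 11 10 21 20 16 11 8]
t=16: x=[14.7000 11.2250 10.9000 20.1000 19.7750 15.9250 11.1500 8.2250] k=[14 7 14 20 25 18 11 9]
t=17: x=[13.4750 8.0500 13.9250 19.9250 24.1000 18.0000 11.3750 9.1500] k=[13 10 10 15 29 18 12 7]
t=18: x=[12.7750 10.2250 10.3750 15.6750 27.1250 18.3750 12.0750 7.3750] k=[18 15 15 20 31 15 16 2]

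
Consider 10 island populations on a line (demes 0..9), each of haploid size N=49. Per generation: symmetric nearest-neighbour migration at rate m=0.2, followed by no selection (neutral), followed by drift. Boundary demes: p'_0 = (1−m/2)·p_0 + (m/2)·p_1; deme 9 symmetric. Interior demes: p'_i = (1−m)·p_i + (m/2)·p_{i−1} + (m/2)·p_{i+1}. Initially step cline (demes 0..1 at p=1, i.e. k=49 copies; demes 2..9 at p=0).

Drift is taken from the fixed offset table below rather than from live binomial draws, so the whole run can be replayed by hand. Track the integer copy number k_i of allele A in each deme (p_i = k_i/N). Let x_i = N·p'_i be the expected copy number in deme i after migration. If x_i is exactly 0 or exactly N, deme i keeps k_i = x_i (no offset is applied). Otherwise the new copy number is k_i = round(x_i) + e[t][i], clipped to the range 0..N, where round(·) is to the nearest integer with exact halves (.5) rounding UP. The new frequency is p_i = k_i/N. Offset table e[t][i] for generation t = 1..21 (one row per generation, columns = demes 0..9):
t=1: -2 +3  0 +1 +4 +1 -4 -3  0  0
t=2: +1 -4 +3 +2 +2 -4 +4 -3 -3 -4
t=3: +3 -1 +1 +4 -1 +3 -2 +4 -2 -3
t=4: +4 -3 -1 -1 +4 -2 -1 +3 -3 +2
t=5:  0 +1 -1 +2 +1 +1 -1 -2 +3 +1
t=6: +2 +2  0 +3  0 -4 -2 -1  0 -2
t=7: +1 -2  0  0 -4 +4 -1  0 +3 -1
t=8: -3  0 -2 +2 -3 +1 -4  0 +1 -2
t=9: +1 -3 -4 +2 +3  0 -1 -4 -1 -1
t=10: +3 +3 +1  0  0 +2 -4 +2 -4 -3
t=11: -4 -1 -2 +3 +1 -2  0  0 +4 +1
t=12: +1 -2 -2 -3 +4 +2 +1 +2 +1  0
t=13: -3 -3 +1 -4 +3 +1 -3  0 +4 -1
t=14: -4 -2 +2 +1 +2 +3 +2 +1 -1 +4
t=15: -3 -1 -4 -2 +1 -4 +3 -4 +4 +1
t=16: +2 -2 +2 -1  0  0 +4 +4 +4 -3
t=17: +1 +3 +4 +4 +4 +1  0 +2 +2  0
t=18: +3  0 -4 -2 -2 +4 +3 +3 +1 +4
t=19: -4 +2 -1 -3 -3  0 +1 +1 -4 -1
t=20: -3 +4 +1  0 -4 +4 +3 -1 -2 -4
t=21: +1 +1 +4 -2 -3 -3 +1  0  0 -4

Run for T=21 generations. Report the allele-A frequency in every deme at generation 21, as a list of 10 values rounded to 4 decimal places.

[0.5306, 0.5714, 0.4694, 0.2041, 0.1224, 0.2653, 0.3469, 0.2245, 0.1020, 0.0000]

t=0: k=[49 49 0 0 0 0 0 0 0 0]
t=1: x=[49.0000 44.1000 4.9000 0.0000 0.0000 0.0000 0.0000 0.0000 0.0000 0.0000] k=[49 47 5 0 0 0 0 0 0 0]
t=2: x=[48.8000 43.0000 8.7000 0.5000 0.0000 0.0000 0.0000 0.0000 0.0000 0.0000] k=[49 39 12 3 0 0 0 0 0 0]
t=3: x=[48.0000 37.3000 13.8000 3.6000 0.3000 0.0000 0.0000 0.0000 0.0000 0.0000] k=[49 36 15 8 0 0 0 0 0 0]
t=4: x=[47.7000 35.2000 16.4000 7.9000 0.8000 0.0000 0.0000 0.0000 0.0000 0.0000] k=[49 32 15 7 5 0 0 0 0 0]
t=5: x=[47.3000 32.0000 15.9000 7.6000 4.7000 0.5000 0.0000 0.0000 0.0000 0.0000] k=[47 33 15 10 6 2 0 0 0 0]
t=6: x=[45.6000 32.6000 16.3000 10.1000 6.0000 2.2000 0.2000 0.0000 0.0000 0.0000] k=[48 35 16 13 6 0 0 0 0 0]
t=7: x=[46.7000 34.4000 17.6000 12.6000 6.1000 0.6000 0.0000 0.0000 0.0000 0.0000] k=[48 32 18 13 2 5 0 0 0 0]
t=8: x=[46.4000 32.2000 18.9000 12.4000 3.4000 4.2000 0.5000 0.0000 0.0000 0.0000] k=[43 32 17 14 0 5 0 0 0 0]
t=9: x=[41.9000 31.6000 18.2000 12.9000 1.9000 4.0000 0.5000 0.0000 0.0000 0.0000] k=[43 29 14 15 5 4 0 0 0 0]
t=10: x=[41.6000 28.9000 15.6000 13.9000 5.9000 3.7000 0.4000 0.0000 0.0000 0.0000] k=[45 32 17 14 6 6 0 0 0 0]
t=11: x=[43.7000 31.8000 18.2000 13.5000 6.8000 5.4000 0.6000 0.0000 0.0000 0.0000] k=[40 31 16 17 8 3 1 0 0 0]
t=12: x=[39.1000 30.4000 17.6000 16.0000 8.4000 3.3000 1.1000 0.1000 0.0000 0.0000] k=[40 28 16 13 12 5 2 2 0 0]
t=13: x=[38.8000 28.0000 16.9000 13.2000 11.4000 5.4000 2.3000 1.8000 0.2000 0.0000] k=[36 25 18 9 14 6 0 2 4 0]
t=14: x=[34.9000 25.4000 17.8000 10.4000 12.7000 6.2000 0.8000 2.0000 3.4000 0.4000] k=[31 23 20 11 15 9 3 3 2 4]
t=15: x=[30.2000 23.5000 19.4000 12.3000 14.0000 9.0000 3.6000 2.9000 2.3000 3.8000] k=[27 23 15 10 15 5 7 0 6 5]
t=16: x=[26.6000 22.6000 15.3000 11.0000 13.5000 6.2000 6.1000 1.3000 5.3000 5.1000] k=[29 21 17 10 14 6 10 5 9 2]
t=17: x=[28.2000 21.4000 16.7000 11.1000 12.8000 7.2000 9.1000 5.9000 7.9000 2.7000] k=[29 24 21 15 17 8 9 8 10 3]
t=18: x=[28.5000 24.2000 20.7000 15.8000 15.9000 9.0000 8.8000 8.3000 9.1000 3.7000] k=[32 24 17 14 14 13 12 11 10 8]
t=19: x=[31.2000 24.1000 17.4000 14.3000 13.9000 13.0000 12.0000 11.0000 9.9000 8.2000] k=[27 26 16 11 11 13 13 12 6 7]
t=20: x=[26.9000 25.1000 16.5000 11.5000 11.2000 12.8000 12.9000 11.5000 6.7000 6.9000] k=[24 29 18 12 7 17 16 11 5 3]
t=21: x=[24.5000 27.4000 18.5000 12.1000 8.5000 15.9000 15.6000 10.9000 5.4000 3.2000] k=[26 28 23 10 6 13 17 11 5 0]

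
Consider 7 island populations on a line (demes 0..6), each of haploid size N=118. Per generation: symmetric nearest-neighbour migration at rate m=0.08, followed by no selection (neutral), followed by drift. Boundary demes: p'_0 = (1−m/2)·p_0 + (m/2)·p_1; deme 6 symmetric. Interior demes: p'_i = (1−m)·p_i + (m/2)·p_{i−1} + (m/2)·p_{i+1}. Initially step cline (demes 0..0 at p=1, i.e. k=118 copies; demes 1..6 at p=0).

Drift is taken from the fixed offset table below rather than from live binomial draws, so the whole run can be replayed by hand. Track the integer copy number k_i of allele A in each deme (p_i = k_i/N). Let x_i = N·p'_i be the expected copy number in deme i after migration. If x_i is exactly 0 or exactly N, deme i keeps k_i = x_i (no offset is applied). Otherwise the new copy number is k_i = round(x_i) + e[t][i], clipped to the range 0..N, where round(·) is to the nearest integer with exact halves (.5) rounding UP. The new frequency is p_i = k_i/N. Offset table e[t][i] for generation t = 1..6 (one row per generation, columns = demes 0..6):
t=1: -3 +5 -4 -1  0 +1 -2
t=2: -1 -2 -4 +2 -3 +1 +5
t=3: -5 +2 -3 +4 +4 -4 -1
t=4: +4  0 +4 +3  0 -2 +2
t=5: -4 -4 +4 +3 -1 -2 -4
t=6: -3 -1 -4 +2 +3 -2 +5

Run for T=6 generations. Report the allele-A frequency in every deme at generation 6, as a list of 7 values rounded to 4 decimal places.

[0.7119, 0.1695, 0.0424, 0.0424, 0.0254, 0.0000, 0.0000]

t=0: k=[118 0 0 0 0 0 0]
t=1: x=[113.2800 4.7200 0.0000 0.0000 0.0000 0.0000 0.0000] k=[110 10 0 0 0 0 0]
t=2: x=[106.0000 13.6000 0.4000 0.0000 0.0000 0.0000 0.0000] k=[105 12 0 0 0 0 0]
t=3: x=[101.2800 15.2400 0.4800 0.0000 0.0000 0.0000 0.0000] k=[96 17 0 0 0 0 0]
t=4: x=[92.8400 19.4800 0.6800 0.0000 0.0000 0.0000 0.0000] k=[97 19 5 0 0 0 0]
t=5: x=[93.8800 21.5600 5.3600 0.2000 0.0000 0.0000 0.0000] k=[90 18 9 3 0 0 0]
t=6: x=[87.1200 20.5200 9.1200 3.1200 0.1200 0.0000 0.0000] k=[84 20 5 5 3 0 0]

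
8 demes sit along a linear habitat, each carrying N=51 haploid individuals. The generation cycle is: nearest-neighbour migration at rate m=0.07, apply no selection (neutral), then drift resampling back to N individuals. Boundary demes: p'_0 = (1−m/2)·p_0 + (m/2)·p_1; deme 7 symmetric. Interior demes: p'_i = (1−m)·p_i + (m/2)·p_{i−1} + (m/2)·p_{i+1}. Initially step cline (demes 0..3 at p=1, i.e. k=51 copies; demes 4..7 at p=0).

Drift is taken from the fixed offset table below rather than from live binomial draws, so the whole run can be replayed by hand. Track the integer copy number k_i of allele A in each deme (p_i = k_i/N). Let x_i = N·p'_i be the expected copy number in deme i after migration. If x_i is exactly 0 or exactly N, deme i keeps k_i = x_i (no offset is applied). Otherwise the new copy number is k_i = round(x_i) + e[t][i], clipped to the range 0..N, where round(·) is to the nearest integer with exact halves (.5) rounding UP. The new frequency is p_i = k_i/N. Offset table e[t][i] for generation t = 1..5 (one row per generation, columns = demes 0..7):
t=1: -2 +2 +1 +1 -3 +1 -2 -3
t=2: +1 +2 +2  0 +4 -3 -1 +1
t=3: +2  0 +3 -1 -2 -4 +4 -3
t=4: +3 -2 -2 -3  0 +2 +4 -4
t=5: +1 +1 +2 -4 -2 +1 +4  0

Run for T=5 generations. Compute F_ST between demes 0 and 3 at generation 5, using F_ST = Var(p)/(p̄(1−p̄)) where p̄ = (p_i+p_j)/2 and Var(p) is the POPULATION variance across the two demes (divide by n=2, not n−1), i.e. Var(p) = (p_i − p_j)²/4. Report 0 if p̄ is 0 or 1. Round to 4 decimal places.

t=0: k=[51 51 51 51 0 0 0 0]
t=1: x=[51.0000 51.0000 51.0000 49.2150 1.7850 0.0000 0.0000 0.0000] k=[51 51 51 50 0 0 0 0]
t=2: x=[51.0000 51.0000 50.9650 48.2850 1.7500 0.0000 0.0000 0.0000] k=[51 51 51 48 6 0 0 0]
t=3: x=[51.0000 51.0000 50.8950 46.6350 7.2600 0.2100 0.0000 0.0000] k=[51 51 51 46 5 0 0 0]
t=4: x=[51.0000 51.0000 50.8250 44.7400 6.2600 0.1750 0.0000 0.0000] k=[51 51 49 42 6 2 0 0]
t=5: x=[51.0000 50.9300 48.8250 40.9850 7.1200 2.0700 0.0700 0.0000] k=[51 51 51 37 5 3 4 0]

0.1591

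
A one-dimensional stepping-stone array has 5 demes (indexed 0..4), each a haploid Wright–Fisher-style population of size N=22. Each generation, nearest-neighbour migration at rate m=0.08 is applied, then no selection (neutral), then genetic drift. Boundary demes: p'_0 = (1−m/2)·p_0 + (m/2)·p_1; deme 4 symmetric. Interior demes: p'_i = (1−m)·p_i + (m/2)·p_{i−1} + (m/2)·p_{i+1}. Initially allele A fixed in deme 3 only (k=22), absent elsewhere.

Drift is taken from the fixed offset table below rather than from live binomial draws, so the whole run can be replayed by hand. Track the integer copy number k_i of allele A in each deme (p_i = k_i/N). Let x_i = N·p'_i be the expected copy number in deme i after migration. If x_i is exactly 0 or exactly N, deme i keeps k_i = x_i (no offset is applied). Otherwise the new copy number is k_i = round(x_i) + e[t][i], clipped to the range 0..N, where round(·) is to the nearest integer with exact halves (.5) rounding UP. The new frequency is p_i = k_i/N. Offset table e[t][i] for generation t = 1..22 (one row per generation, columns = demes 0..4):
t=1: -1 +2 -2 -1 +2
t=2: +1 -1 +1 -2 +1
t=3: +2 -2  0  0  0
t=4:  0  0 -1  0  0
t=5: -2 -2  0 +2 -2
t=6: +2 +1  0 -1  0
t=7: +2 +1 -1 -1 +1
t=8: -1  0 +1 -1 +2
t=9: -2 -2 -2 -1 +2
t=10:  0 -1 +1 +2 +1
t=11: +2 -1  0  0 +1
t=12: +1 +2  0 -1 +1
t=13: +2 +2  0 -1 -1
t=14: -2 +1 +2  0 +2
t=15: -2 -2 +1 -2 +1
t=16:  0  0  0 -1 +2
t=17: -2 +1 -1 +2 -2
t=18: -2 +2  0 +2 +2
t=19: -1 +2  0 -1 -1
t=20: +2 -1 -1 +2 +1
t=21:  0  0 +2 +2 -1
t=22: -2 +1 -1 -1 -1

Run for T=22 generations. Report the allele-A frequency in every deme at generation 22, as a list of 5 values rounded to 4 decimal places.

[0.0000, 0.3182, 0.1364, 0.5000, 0.5909]

t=0: k=[0 0 0 22 0]
t=1: x=[0.0000 0.0000 0.8800 20.2400 0.8800] k=[0 0 0 19 3]
t=2: x=[0.0000 0.0000 0.7600 17.6000 3.6400] k=[0 0 2 16 5]
t=3: x=[0.0000 0.0800 2.4800 15.0000 5.4400] k=[0 0 2 15 5]
t=4: x=[0.0000 0.0800 2.4400 14.0800 5.4000] k=[0 0 1 14 5]
t=5: x=[0.0000 0.0400 1.4800 13.1200 5.3600] k=[0 0 1 15 3]
t=6: x=[0.0000 0.0400 1.5200 13.9600 3.4800] k=[0 1 2 13 3]
t=7: x=[0.0400 1.0000 2.4000 12.1600 3.4000] k=[2 2 1 11 4]
t=8: x=[2.0000 1.9600 1.4400 10.3200 4.2800] k=[1 2 2 9 6]
t=9: x=[1.0400 1.9600 2.2800 8.6000 6.1200] k=[0 0 0 8 8]
t=10: x=[0.0000 0.0000 0.3200 7.6800 8.0000] k=[0 0 1 10 9]
t=11: x=[0.0000 0.0400 1.3200 9.6000 9.0400] k=[0 0 1 10 10]
t=12: x=[0.0000 0.0400 1.3200 9.6400 10.0000] k=[0 2 1 9 11]
t=13: x=[0.0800 1.8800 1.3600 8.7600 10.9200] k=[2 4 1 8 10]
t=14: x=[2.0800 3.8000 1.4000 7.8000 9.9200] k=[0 5 3 8 12]
t=15: x=[0.2000 4.7200 3.2800 7.9600 11.8400] k=[0 3 4 6 13]
t=16: x=[0.1200 2.9200 4.0400 6.2000 12.7200] k=[0 3 4 5 15]
t=17: x=[0.1200 2.9200 4.0000 5.3600 14.6000] k=[0 4 3 7 13]
t=18: x=[0.1600 3.8000 3.2000 7.0800 12.7600] k=[0 6 3 9 15]
t=19: x=[0.2400 5.6400 3.3600 9.0000 14.7600] k=[0 8 3 8 14]
t=20: x=[0.3200 7.4800 3.4000 8.0400 13.7600] k=[2 6 2 10 15]
t=21: x=[2.1600 5.6800 2.4800 9.8800 14.8000] k=[2 6 4 12 14]
t=22: x=[2.1600 5.7600 4.4000 11.7600 13.9200] k=[0 7 3 11 13]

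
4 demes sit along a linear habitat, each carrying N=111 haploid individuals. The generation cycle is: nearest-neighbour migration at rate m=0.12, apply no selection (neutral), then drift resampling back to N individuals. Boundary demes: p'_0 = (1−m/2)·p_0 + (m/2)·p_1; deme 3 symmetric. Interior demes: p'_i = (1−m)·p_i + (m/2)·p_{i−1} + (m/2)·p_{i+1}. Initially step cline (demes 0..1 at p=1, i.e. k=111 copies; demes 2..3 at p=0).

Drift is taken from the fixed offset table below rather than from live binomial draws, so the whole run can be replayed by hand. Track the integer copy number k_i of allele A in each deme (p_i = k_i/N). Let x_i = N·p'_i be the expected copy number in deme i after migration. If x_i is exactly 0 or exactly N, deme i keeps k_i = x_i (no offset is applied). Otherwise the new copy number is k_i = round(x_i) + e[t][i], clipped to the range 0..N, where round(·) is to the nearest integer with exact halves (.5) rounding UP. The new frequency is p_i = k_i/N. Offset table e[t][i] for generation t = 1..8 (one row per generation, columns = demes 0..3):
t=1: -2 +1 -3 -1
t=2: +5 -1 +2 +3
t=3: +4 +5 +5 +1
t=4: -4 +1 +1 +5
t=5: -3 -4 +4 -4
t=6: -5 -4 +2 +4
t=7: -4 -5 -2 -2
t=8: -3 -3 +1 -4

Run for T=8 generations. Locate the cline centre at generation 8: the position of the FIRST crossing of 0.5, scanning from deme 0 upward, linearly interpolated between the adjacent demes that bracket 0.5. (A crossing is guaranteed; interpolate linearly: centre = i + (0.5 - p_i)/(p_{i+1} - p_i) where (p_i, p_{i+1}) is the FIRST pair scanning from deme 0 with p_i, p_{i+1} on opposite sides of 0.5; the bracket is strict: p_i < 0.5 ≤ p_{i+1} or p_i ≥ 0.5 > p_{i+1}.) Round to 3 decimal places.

t=0: k=[111 111 0 0]
t=1: x=[111.0000 104.3400 6.6600 0.0000] k=[111 105 4 0]
t=2: x=[110.6400 99.3000 9.8200 0.2400] k=[111 98 12 3]
t=3: x=[110.2200 93.6200 16.6200 3.5400] k=[111 99 22 5]
t=4: x=[110.2800 95.1000 25.6000 6.0200] k=[106 96 27 11]
t=5: x=[105.4000 92.4600 30.1800 11.9600] k=[102 88 34 8]
t=6: x=[101.1600 85.6000 35.6800 9.5600] k=[96 82 38 14]
t=7: x=[95.1600 80.2000 39.2000 15.4400] k=[91 75 37 13]
t=8: x=[90.0400 73.6800 37.8400 14.4400] k=[87 71 39 10]

1.484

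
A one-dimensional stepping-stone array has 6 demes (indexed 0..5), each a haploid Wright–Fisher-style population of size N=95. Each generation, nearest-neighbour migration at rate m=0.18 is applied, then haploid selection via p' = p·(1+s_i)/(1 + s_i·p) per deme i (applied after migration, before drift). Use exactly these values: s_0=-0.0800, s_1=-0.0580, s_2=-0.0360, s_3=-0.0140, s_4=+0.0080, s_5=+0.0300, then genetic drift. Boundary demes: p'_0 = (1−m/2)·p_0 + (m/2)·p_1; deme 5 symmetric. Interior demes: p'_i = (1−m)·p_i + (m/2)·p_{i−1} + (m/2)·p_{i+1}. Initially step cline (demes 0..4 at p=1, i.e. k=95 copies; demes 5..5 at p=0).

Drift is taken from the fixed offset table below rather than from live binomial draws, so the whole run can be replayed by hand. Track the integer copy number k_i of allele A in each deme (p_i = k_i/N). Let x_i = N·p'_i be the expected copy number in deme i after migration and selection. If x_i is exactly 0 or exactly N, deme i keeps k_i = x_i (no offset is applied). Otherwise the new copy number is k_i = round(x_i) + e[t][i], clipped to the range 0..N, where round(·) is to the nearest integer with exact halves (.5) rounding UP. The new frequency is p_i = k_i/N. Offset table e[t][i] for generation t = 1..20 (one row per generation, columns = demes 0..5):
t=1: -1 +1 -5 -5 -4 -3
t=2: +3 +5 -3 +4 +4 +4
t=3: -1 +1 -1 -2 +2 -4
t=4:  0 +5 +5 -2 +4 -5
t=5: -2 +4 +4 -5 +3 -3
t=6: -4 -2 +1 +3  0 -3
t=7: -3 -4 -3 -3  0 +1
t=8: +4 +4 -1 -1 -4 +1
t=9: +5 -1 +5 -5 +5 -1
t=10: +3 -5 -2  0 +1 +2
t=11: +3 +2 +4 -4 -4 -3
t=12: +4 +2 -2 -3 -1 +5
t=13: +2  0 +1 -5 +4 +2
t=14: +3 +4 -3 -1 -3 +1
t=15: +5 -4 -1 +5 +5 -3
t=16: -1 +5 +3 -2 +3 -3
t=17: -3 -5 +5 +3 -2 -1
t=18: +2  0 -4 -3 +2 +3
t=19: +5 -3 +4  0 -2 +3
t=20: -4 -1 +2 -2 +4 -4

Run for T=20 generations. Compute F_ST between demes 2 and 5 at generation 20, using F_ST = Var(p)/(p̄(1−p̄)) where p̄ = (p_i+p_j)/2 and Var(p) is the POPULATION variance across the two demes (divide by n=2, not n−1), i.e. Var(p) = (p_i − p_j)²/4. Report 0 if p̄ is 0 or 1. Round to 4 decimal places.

t=0: k=[95 95 95 95 95 0]
t=1: x=[95.0000 95.0000 95.0000 95.0000 86.5118 8.7828] k=[95 95 95 95 83 6]
t=2: x=[95.0000 95.0000 95.0000 93.9048 77.2652 13.2637] k=[95 95 95 95 81 17]
t=3: x=[95.0000 95.0000 95.0000 93.7224 76.6184 23.2755] k=[95 95 95 92 79 19]
t=4: x=[95.0000 95.0000 94.7199 91.0469 74.8966 24.9398] k=[95 95 95 89 79 20]
t=5: x=[95.0000 95.0000 94.4400 88.5558 74.7174 25.8626] k=[95 95 95 84 78 23]
t=6: x=[95.0000 95.0000 93.9734 84.3170 73.7219 28.5366] k=[95 95 95 87 74 26]
t=7: x=[95.0000 95.0000 94.2533 86.4408 70.9932 30.9334] k=[95 95 91 83 71 32]
t=8: x=[95.0000 94.6179 90.4849 82.4876 68.7217 36.1697] k=[95 95 89 81 65 37]
t=9: x=[95.0000 94.4270 88.6047 80.1038 64.0864 40.2039] k=[95 93 94 75 69 39]
t=10: x=[94.8044 93.1655 92.0986 75.9562 66.9976 42.3928] k=[95 88 90 76 68 44]
t=11: x=[94.3156 88.4551 88.3364 76.3294 66.7185 46.8617] k=[95 90 92 72 63 44]
t=12: x=[94.5111 90.3740 89.8441 72.7507 62.2712 46.4114] k=[95 92 88 70 61 51]
t=13: x=[94.7066 91.7263 86.4593 70.5549 61.0840 52.5950] k=[95 92 87 66 65 55]
t=14: x=[94.7066 91.6311 85.2437 67.5255 64.3556 56.5782] k=[95 95 82 67 61 58]
t=15: x=[95.0000 93.7589 81.3983 67.5355 61.4431 58.9337] k=[95 90 80 73 66 56]
t=16: x=[94.5111 89.2348 79.8079 72.7608 65.8911 57.5725] k=[94 94 83 71 69 55]
t=17: x=[93.9140 92.8902 82.5178 71.6526 68.0740 56.9363] k=[91 88 88 75 66 56]
t=18: x=[90.3768 87.8867 86.5520 75.1394 66.0706 57.5725] k=[92 88 83 72 68 61]
t=19: x=[91.3590 87.5079 82.0555 72.3880 67.8847 62.2671] k=[95 85 86 72 66 65]
t=20: x=[94.0225 85.4908 84.3070 72.4786 66.6089 65.6924] k=[90 84 86 70 71 62]

0.0927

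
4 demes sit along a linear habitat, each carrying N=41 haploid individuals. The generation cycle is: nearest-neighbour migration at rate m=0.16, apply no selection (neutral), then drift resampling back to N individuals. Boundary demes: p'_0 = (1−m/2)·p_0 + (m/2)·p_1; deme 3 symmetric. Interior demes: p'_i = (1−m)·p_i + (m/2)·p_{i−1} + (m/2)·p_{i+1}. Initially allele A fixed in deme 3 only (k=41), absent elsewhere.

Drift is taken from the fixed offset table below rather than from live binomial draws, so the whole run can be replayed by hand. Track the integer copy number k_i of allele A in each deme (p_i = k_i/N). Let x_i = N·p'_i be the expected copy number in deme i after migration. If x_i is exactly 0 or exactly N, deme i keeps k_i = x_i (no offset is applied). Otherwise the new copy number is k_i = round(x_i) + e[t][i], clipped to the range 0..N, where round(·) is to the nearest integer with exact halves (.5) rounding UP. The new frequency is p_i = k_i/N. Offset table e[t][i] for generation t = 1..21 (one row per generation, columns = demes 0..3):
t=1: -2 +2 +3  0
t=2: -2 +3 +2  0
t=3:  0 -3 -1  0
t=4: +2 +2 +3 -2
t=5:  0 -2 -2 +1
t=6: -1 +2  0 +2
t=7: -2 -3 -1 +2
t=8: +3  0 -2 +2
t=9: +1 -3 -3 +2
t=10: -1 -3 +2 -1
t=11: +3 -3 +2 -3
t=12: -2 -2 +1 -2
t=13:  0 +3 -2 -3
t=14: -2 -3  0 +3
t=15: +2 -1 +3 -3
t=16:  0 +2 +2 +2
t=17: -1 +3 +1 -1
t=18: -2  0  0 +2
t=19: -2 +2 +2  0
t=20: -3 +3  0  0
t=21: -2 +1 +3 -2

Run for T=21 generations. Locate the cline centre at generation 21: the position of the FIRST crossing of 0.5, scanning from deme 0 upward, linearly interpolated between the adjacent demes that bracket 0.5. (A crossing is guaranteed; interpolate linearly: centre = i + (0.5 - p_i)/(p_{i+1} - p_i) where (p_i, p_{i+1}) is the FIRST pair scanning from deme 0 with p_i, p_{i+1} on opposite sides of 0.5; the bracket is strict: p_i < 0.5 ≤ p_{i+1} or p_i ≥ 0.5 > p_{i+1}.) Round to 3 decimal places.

1.786

t=0: k=[0 0 0 41]
t=1: x=[0.0000 0.0000 3.2800 37.7200] k=[0 0 6 38]
t=2: x=[0.0000 0.4800 8.0800 35.4400] k=[0 3 10 35]
t=3: x=[0.2400 3.3200 11.4400 33.0000] k=[0 0 10 33]
t=4: x=[0.0000 0.8000 11.0400 31.1600] k=[0 3 14 29]
t=5: x=[0.2400 3.6400 14.3200 27.8000] k=[0 2 12 29]
t=6: x=[0.1600 2.6400 12.5600 27.6400] k=[0 5 13 30]
t=7: x=[0.4000 5.2400 13.7200 28.6400] k=[0 2 13 31]
t=8: x=[0.1600 2.7200 13.5600 29.5600] k=[3 3 12 32]
t=9: x=[3.0000 3.7200 12.8800 30.4000] k=[4 1 10 32]
t=10: x=[3.7600 1.9600 11.0400 30.2400] k=[3 0 13 29]
t=11: x=[2.7600 1.2800 13.2400 27.7200] k=[6 0 15 25]
t=12: x=[5.5200 1.6800 14.6000 24.2000] k=[4 0 16 22]
t=13: x=[3.6800 1.6000 15.2000 21.5200] k=[4 5 13 19]
t=14: x=[4.0800 5.5600 12.8400 18.5200] k=[2 3 13 22]
t=15: x=[2.0800 3.7200 12.9200 21.2800] k=[4 3 16 18]
t=16: x=[3.9200 4.1200 15.1200 17.8400] k=[4 6 17 20]
t=17: x=[4.1600 6.7200 16.3600 19.7600] k=[3 10 17 19]
t=18: x=[3.5600 10.0000 16.6000 18.8400] k=[2 10 17 21]
t=19: x=[2.6400 9.9200 16.7600 20.6800] k=[1 12 19 21]
t=20: x=[1.8800 11.6800 18.6000 20.8400] k=[0 15 19 21]
t=21: x=[1.2000 14.1200 18.8400 20.8400] k=[0 15 22 19]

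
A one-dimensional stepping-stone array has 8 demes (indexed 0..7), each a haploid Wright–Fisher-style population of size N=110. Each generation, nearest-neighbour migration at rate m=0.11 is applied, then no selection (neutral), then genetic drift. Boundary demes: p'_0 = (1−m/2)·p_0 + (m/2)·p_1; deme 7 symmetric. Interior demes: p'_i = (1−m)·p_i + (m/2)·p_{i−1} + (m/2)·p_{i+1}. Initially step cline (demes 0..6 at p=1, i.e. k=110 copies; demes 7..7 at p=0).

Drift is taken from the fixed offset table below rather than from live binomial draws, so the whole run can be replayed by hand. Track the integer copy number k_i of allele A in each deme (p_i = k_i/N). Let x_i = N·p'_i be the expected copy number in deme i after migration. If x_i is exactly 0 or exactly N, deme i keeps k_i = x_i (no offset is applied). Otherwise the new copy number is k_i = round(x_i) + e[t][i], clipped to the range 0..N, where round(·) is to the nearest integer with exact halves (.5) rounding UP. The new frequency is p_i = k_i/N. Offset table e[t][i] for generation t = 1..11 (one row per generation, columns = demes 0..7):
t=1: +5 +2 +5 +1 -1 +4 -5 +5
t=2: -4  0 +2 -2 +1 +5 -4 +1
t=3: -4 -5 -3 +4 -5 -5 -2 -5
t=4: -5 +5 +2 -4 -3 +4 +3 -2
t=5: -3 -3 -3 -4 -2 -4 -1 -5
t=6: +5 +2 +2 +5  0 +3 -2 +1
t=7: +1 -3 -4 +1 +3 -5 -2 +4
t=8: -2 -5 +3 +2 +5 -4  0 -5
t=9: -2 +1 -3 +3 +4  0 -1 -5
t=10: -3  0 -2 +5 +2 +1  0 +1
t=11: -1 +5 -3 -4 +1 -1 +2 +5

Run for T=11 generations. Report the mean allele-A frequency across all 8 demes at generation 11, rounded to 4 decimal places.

t=0: k=[110 110 110 110 110 110 110 0]
t=1: x=[110.0000 110.0000 110.0000 110.0000 110.0000 110.0000 103.9500 6.0500] k=[110 110 110 110 110 110 99 11]
t=2: x=[110.0000 110.0000 110.0000 110.0000 110.0000 109.3950 94.7650 15.8400] k=[110 110 110 110 110 110 91 17]
t=3: x=[110.0000 110.0000 110.0000 110.0000 110.0000 108.9550 87.9750 21.0700] k=[110 110 110 110 110 104 86 16]
t=4: x=[110.0000 110.0000 110.0000 110.0000 109.6700 103.3400 83.1400 19.8500] k=[110 110 110 110 107 107 86 18]
t=5: x=[110.0000 110.0000 110.0000 109.8350 107.1650 105.8450 83.4150 21.7400] k=[110 110 110 106 105 102 82 17]
t=6: x=[110.0000 110.0000 109.7800 106.1650 104.8900 101.0650 79.5250 20.5750] k=[110 110 110 110 105 104 78 22]
t=7: x=[110.0000 110.0000 110.0000 109.7250 105.2200 102.6250 76.3500 25.0800] k=[110 110 110 110 108 98 74 29]
t=8: x=[110.0000 110.0000 110.0000 109.8900 107.5600 97.2300 72.8450 31.4750] k=[110 110 110 110 110 93 73 26]
t=9: x=[110.0000 110.0000 110.0000 110.0000 109.0650 92.8350 71.5150 28.5850] k=[110 110 110 110 110 93 71 24]
t=10: x=[110.0000 110.0000 110.0000 110.0000 109.0650 92.7250 69.6250 26.5850] k=[110 110 110 110 110 94 70 28]
t=11: x=[110.0000 110.0000 110.0000 110.0000 109.1200 93.5600 69.0100 30.3100] k=[110 110 110 110 110 93 71 35]

0.8511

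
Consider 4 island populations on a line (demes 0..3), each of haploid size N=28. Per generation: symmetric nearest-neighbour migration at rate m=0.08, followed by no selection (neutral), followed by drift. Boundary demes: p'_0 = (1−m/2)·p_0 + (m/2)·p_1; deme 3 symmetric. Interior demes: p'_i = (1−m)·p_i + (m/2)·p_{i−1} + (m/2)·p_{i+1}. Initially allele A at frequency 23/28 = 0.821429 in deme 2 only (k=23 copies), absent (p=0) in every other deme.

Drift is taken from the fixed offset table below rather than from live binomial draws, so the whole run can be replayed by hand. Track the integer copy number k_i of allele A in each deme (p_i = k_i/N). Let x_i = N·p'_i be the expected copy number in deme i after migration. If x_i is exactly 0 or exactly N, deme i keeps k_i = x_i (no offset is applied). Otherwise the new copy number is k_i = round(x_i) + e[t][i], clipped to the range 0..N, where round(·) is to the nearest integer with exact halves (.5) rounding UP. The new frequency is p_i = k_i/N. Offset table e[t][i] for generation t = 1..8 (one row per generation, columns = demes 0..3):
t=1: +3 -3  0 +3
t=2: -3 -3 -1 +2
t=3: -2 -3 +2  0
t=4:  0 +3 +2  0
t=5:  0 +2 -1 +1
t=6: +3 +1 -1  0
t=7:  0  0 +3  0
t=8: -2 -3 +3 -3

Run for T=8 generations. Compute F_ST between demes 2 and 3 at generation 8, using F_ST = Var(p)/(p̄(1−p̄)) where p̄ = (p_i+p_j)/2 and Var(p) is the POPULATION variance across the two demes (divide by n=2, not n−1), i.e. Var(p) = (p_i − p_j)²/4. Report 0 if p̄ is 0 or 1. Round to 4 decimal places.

t=0: k=[0 0 23 0]
t=1: x=[0.0000 0.9200 21.1600 0.9200] k=[0 0 21 4]
t=2: x=[0.0000 0.8400 19.4800 4.6800] k=[0 0 18 7]
t=3: x=[0.0000 0.7200 16.8400 7.4400] k=[0 0 19 7]
t=4: x=[0.0000 0.7600 17.7600 7.4800] k=[0 4 20 7]
t=5: x=[0.1600 4.4800 18.8400 7.5200] k=[0 6 18 9]
t=6: x=[0.2400 6.2400 17.1600 9.3600] k=[3 7 16 9]
t=7: x=[3.1600 7.2000 15.3600 9.2800] k=[3 7 18 9]
t=8: x=[3.1600 7.2800 17.2000 9.3600] k=[1 4 20 6]

0.2513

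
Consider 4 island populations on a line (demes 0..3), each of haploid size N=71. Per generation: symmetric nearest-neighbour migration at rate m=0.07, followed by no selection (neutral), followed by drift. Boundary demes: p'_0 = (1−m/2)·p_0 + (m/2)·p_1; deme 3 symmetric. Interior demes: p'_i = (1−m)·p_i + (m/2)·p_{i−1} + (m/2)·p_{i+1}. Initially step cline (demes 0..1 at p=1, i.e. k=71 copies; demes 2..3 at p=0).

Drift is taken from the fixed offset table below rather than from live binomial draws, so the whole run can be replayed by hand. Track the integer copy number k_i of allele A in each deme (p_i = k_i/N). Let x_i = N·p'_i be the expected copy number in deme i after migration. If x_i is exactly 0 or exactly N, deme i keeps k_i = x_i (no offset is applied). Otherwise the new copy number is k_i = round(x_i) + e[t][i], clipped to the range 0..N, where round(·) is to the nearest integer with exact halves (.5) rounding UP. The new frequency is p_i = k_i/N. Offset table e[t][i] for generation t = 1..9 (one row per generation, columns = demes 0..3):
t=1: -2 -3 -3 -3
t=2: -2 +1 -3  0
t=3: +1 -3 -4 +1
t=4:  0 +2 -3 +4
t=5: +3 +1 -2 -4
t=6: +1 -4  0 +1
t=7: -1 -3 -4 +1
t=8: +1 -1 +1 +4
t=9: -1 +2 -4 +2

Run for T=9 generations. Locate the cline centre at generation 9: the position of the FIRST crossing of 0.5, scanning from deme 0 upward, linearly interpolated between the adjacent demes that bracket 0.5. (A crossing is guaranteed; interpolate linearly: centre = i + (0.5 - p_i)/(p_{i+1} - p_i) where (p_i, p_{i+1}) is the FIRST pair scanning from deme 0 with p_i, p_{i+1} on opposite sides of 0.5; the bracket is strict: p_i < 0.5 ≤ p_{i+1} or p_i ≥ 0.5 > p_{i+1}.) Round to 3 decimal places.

t=0: k=[71 71 0 0]
t=1: x=[71.0000 68.5150 2.4850 0.0000] k=[71 66 0 0]
t=2: x=[70.8250 63.8650 2.3100 0.0000] k=[69 65 0 0]
t=3: x=[68.8600 62.8650 2.2750 0.0000] k=[70 60 0 0]
t=4: x=[69.6500 58.2500 2.1000 0.0000] k=[70 60 0 0]
t=5: x=[69.6500 58.2500 2.1000 0.0000] k=[71 59 0 0]
t=6: x=[70.5800 57.3550 2.0650 0.0000] k=[71 53 2 0]
t=7: x=[70.3700 51.8450 3.7150 0.0700] k=[69 49 0 1]
t=8: x=[68.3000 47.9850 1.7500 0.9650] k=[69 47 3 5]
t=9: x=[68.2300 46.2300 4.6100 4.9300] k=[67 48 1 7]

1.266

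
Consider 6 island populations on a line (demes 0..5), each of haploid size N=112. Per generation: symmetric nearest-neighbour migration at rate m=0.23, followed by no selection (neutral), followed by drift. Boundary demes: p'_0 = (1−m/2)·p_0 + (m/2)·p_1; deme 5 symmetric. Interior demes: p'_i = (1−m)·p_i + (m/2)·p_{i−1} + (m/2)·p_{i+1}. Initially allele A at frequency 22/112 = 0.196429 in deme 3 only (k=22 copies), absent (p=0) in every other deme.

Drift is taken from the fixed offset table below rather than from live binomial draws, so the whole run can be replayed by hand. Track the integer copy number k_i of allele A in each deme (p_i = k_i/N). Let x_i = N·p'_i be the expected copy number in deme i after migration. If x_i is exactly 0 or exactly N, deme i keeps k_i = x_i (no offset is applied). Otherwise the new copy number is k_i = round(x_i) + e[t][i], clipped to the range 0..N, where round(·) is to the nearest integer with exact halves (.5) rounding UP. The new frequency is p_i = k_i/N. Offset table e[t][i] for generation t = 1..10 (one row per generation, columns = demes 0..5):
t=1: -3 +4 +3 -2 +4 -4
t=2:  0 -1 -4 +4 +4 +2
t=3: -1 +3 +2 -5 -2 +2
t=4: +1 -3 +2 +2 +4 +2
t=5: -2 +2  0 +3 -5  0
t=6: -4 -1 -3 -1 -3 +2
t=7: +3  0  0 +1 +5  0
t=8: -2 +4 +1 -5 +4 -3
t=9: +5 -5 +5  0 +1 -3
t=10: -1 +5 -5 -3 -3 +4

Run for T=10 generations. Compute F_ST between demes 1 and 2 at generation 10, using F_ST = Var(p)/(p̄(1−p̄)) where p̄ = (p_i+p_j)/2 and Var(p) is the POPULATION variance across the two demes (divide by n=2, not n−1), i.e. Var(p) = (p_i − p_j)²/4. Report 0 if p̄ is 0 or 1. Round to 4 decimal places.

t=0: k=[0 0 0 22 0 0]
t=1: x=[0.0000 0.0000 2.5300 16.9400 2.5300 0.0000] k=[0 0 6 15 7 0]
t=2: x=[0.0000 0.6900 6.3450 13.0450 7.1150 0.8050] k=[0 0 2 17 11 3]
t=3: x=[0.0000 0.2300 3.4950 14.5850 10.7700 3.9200] k=[0 3 5 10 9 6]
t=4: x=[0.3450 2.8850 5.3450 9.3100 8.7700 6.3450] k=[1 0 7 11 13 8]
t=5: x=[0.8850 0.9200 6.6550 10.7700 12.1950 8.5750] k=[0 3 7 14 7 9]
t=6: x=[0.3450 3.1150 7.3450 12.3900 8.0350 8.7700] k=[0 2 4 11 5 11]
t=7: x=[0.2300 2.0000 4.5750 9.5050 6.3800 10.3100] k=[3 2 5 11 11 10]
t=8: x=[2.8850 2.4600 5.3450 10.3100 10.8850 10.1150] k=[1 6 6 5 15 7]
t=9: x=[1.5750 5.4250 5.8850 6.2650 12.9300 7.9200] k=[7 0 11 6 14 5]
t=10: x=[6.1950 2.0700 9.1600 7.4950 12.0450 6.0350] k=[5 7 4 4 9 10]

0.0038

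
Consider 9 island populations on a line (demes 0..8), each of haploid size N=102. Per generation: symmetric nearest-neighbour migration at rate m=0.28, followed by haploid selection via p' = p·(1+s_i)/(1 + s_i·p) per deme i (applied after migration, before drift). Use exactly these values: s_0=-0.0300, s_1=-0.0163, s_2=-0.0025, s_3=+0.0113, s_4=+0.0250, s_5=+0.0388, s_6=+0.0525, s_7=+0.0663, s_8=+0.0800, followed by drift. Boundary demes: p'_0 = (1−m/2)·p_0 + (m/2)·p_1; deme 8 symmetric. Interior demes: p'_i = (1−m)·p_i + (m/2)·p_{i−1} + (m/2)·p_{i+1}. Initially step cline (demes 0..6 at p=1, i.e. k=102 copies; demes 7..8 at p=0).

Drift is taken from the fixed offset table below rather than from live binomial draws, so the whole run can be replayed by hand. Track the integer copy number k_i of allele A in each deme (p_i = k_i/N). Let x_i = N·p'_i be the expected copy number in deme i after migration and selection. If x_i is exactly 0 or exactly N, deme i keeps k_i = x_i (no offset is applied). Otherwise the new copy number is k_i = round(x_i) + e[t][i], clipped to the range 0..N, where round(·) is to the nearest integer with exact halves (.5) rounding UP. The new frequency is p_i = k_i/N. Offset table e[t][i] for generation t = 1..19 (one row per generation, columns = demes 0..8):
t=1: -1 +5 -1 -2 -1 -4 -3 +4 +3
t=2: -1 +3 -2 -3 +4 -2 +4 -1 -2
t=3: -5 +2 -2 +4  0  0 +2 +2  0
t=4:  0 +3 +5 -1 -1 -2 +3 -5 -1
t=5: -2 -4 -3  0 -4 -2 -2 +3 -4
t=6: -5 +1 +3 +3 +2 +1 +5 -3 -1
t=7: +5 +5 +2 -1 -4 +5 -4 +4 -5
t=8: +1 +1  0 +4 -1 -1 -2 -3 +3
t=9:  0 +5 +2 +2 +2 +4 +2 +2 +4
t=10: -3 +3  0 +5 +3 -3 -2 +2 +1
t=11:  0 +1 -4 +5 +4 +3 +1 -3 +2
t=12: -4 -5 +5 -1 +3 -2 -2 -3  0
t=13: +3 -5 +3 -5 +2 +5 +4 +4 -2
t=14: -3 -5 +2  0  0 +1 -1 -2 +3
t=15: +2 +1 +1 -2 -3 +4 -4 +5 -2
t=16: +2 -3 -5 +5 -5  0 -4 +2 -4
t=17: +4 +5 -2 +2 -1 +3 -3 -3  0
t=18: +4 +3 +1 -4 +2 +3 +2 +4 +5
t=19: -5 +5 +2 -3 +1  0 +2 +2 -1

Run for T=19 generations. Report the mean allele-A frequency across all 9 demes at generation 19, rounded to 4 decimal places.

t=0: k=[102 102 102 102 102 102 102 0 0]
t=1: x=[102.0000 102.0000 102.0000 102.0000 102.0000 102.0000 88.3369 15.0867 0.0000] k=[102 102 102 102 102 102 85 19 0]
t=2: x=[102.0000 102.0000 102.0000 102.0000 102.0000 99.7069 79.0625 26.8299 2.8668] k=[102 102 102 102 102 98 83 26 1]
t=3: x=[102.0000 102.0000 102.0000 102.0000 101.4536 96.6561 78.0699 31.8694 4.8429] k=[102 102 102 102 101 97 80 34 5]
t=4: x=[102.0000 102.0000 102.0000 101.8616 100.6142 95.4183 76.9203 37.8959 9.7158] k=[102 102 102 101 100 93 80 33 9]
t=5: x=[102.0000 102.0000 101.8596 101.0111 99.2274 92.4933 76.2377 37.7330 13.2206] k=[102 102 99 101 95 90 74 41 9]
t=6: x=[102.0000 101.5731 99.6944 99.9032 95.2963 88.9008 72.7001 42.7251 14.4061] k=[102 102 102 102 97 90 78 40 13]
t=7: x=[102.0000 102.0000 102.0000 101.3078 96.8423 89.7172 75.3789 43.1296 17.8870] k=[102 102 102 100 93 95 71 47 13]
t=8: x=[102.0000 102.0000 101.7193 99.3294 94.4348 91.7173 72.0929 47.2236 18.9173] k=[102 102 102 102 93 91 70 44 22]
t=9: x=[102.0000 102.0000 102.0000 100.7539 94.1606 88.7841 70.4262 46.1769 26.5639] k=[102 102 102 102 96 93 72 48 31]
t=10: x=[102.0000 102.0000 102.0000 101.1693 96.5488 90.8633 72.6609 50.6159 35.1307] k=[102 102 102 102 100 88 71 53 36]
t=11: x=[102.0000 102.0000 102.0000 101.7231 98.6802 87.7725 71.9558 54.7713 40.2391] k=[102 102 102 102 102 91 73 52 42]
t=12: x=[102.0000 102.0000 102.0000 102.0000 100.4970 90.4166 73.6395 55.1697 45.3290] k=[102 102 102 102 102 88 72 52 45]
t=13: x=[102.0000 102.0000 102.0000 102.0000 100.0869 88.1811 72.5239 55.4485 47.9299] k=[102 102 102 102 102 93 77 59 46]
t=14: x=[102.0000 102.0000 102.0000 102.0000 100.7704 92.3575 77.6803 61.2801 49.7786] k=[102 102 102 102 101 93 77 59 53]
t=15: x=[102.0000 102.0000 102.0000 101.8616 100.0674 92.2218 77.6803 62.2479 55.7913] k=[102 102 102 100 97 96 74 67 54]
t=16: x=[102.0000 102.0000 101.7193 99.8834 97.3899 93.3656 77.0762 67.6377 57.7570] k=[102 102 97 102 92 93 73 70 54]
t=17: x=[102.0000 101.2885 98.3913 99.9230 93.7296 90.4555 76.3742 69.6152 58.1732] k=[102 102 96 102 93 93 73 67 58]
t=18: x=[102.0000 101.1462 97.6696 99.9230 94.4348 90.5914 75.9645 68.0493 61.1583] k=[102 102 99 96 96 94 78 72 66]
t=19: x=[102.0000 101.5731 98.9927 96.4790 95.8640 92.3769 80.2873 73.3412 68.5914] k=[102 102 101 93 97 92 82 75 68]

0.8845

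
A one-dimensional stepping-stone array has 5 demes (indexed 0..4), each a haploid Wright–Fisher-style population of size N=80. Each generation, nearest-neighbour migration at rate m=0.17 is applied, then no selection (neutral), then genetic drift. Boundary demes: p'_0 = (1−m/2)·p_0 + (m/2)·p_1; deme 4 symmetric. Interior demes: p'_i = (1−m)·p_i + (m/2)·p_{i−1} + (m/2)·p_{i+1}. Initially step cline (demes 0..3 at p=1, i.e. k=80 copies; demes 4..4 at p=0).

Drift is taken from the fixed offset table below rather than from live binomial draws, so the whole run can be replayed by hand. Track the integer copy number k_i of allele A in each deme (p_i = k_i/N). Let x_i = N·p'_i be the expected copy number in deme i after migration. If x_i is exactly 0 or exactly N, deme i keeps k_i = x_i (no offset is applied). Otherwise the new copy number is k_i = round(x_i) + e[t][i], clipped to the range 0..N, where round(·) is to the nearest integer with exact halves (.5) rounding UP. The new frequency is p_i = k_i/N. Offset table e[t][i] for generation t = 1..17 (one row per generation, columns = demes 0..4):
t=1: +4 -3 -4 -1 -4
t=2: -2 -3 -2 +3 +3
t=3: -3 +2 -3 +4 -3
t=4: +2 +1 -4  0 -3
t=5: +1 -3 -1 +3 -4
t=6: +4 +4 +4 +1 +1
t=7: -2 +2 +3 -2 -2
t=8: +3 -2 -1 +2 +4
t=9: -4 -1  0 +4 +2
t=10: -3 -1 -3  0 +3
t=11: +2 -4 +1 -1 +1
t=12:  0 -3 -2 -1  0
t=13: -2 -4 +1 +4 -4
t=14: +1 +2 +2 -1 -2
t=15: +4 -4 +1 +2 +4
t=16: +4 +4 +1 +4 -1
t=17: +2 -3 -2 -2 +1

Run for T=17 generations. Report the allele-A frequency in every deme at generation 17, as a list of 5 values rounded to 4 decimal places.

t=0: k=[80 80 80 80 0]
t=1: x=[80.0000 80.0000 80.0000 73.2000 6.8000] k=[80 80 80 72 3]
t=2: x=[80.0000 80.0000 79.3200 66.8150 8.8650] k=[80 80 77 70 12]
t=3: x=[80.0000 79.7450 76.6600 65.6650 16.9300] k=[80 80 74 70 14]
t=4: x=[80.0000 79.4900 74.1700 65.5800 18.7600] k=[80 80 70 66 16]
t=5: x=[80.0000 79.1500 70.5100 62.0900 20.2500] k=[80 76 70 65 16]
t=6: x=[79.6600 75.8300 70.0850 61.2600 20.1650] k=[80 80 74 62 21]
t=7: x=[80.0000 79.4900 73.4900 59.5350 24.4850] k=[80 80 76 58 22]
t=8: x=[80.0000 79.6600 74.8100 56.4700 25.0600] k=[80 78 74 58 29]
t=9: x=[79.8300 77.8300 72.9800 56.8950 31.4650] k=[76 77 73 61 33]
t=10: x=[76.0850 76.5750 72.3200 59.6400 35.3800] k=[73 76 69 60 38]
t=11: x=[73.2550 75.1500 68.8300 58.8950 39.8700] k=[75 71 70 58 41]
t=12: x=[74.6600 71.2550 69.0650 57.5750 42.4450] k=[75 68 67 57 42]
t=13: x=[74.4050 68.5100 66.2350 56.5750 43.2750] k=[72 65 67 61 39]
t=14: x=[71.4050 65.7650 66.3200 59.6400 40.8700] k=[72 68 68 59 39]
t=15: x=[71.6600 68.3400 67.2350 58.0650 40.7000] k=[76 64 68 60 45]
t=16: x=[74.9800 65.3600 66.9800 59.4050 46.2750] k=[79 69 68 63 45]
t=17: x=[78.1500 69.7650 67.6600 61.8950 46.5300] k=[80 67 66 60 48]

[1.0000, 0.8375, 0.8250, 0.7500, 0.6000]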